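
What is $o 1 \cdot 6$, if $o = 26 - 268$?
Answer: $-1452$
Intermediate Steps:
$o = -242$ ($o = 26 - 268 = -242$)
$o 1 \cdot 6 = - 242 \cdot 1 \cdot 6 = \left(-242\right) 6 = -1452$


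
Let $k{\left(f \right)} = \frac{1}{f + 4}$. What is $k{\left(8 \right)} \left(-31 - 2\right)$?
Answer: $- \frac{11}{4} \approx -2.75$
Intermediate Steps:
$k{\left(f \right)} = \frac{1}{4 + f}$
$k{\left(8 \right)} \left(-31 - 2\right) = \frac{-31 - 2}{4 + 8} = \frac{1}{12} \left(-33\right) = - \frac{11}{4}$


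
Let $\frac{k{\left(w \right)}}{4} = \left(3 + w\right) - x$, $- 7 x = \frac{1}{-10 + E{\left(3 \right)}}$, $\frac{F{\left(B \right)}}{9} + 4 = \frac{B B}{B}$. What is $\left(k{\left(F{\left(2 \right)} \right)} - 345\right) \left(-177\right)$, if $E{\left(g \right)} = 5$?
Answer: $\frac{2509683}{35} \approx 71705.0$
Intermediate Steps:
$F{\left(B \right)} = -36 + 9 B$ ($F{\left(B \right)} = -36 + 9 \frac{B B}{B} = -36 + 9 \frac{B^{2}}{B} = -36 + 9 B$)
$x = \frac{1}{35}$ ($x = - \frac{1}{7 \left(-10 + 5\right)} = - \frac{1}{7 \left(-5\right)} = \left(- \frac{1}{7}\right) \left(- \frac{1}{5}\right) = \frac{1}{35} \approx 0.028571$)
$k{\left(w \right)} = \frac{416}{35} + 4 w$ ($k{\left(w \right)} = 4 \left(\left(3 + w\right) - \frac{1}{35}\right) = 4 \left(\frac{104}{35} + w\right) = \frac{416}{35} + 4 w$)
$\left(k{\left(F{\left(2 \right)} \right)} - 345\right) \left(-177\right) = \left(\left(\frac{416}{35} + 4 \left(-36 + 9 \cdot 2\right)\right) - 345\right) \left(-177\right) = \left(\left(\frac{416}{35} + 4 \left(-36 + 18\right)\right) - 345\right) \left(-177\right) = \left(\left(\frac{416}{35} + 4 \left(-18\right)\right) - 345\right) \left(-177\right) = \left(\left(\frac{416}{35} - 72\right) - 345\right) \left(-177\right) = \left(- \frac{2104}{35} - 345\right) \left(-177\right) = \left(- \frac{14179}{35}\right) \left(-177\right) = \frac{2509683}{35}$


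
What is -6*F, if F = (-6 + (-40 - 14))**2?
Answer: -21600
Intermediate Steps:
F = 3600 (F = (-6 - 54)**2 = (-60)**2 = 3600)
-6*F = -6*3600 = -21600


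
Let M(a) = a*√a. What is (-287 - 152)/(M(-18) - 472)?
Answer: 25901/28577 - 11853*I*√2/114308 ≈ 0.90636 - 0.14664*I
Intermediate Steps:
M(a) = a^(3/2)
(-287 - 152)/(M(-18) - 472) = (-287 - 152)/((-18)^(3/2) - 472) = -439/(-54*I*√2 - 472) = -439/(-472 - 54*I*√2)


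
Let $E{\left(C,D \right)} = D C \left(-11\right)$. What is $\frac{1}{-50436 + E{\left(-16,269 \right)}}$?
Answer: $- \frac{1}{3092} \approx -0.00032342$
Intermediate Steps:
$E{\left(C,D \right)} = - 11 C D$ ($E{\left(C,D \right)} = C D \left(-11\right) = - 11 C D$)
$\frac{1}{-50436 + E{\left(-16,269 \right)}} = \frac{1}{-50436 - \left(-176\right) 269} = \frac{1}{-50436 + 47344} = \frac{1}{-3092} = - \frac{1}{3092}$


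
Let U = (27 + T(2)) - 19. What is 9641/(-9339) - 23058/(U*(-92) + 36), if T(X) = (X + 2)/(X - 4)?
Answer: 35060651/803154 ≈ 43.654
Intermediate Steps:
T(X) = (2 + X)/(-4 + X)
U = 6 (U = (27 + (2 + 2)/(-4 + 2)) - 19 = (27 + 4/(-2)) - 19 = (27 - ½*4) - 19 = (27 - 2) - 19 = 25 - 19 = 6)
9641/(-9339) - 23058/(U*(-92) + 36) = 9641/(-9339) - 23058/(6*(-92) + 36) = 9641*(-1/9339) - 23058/(-552 + 36) = -9641/9339 - 23058/(-516) = -9641/9339 - 23058*(-1/516) = -9641/9339 + 3843/86 = 35060651/803154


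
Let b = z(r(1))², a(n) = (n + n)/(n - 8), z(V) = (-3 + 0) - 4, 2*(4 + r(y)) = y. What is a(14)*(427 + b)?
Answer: 6664/3 ≈ 2221.3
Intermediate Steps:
r(y) = -4 + y/2
z(V) = -7 (z(V) = -3 - 4 = -7)
a(n) = 2*n/(-8 + n) (a(n) = (2*n)/(-8 + n) = 2*n/(-8 + n))
b = 49 (b = (-7)² = 49)
a(14)*(427 + b) = (2*14/(-8 + 14))*(427 + 49) = (2*14/6)*476 = (2*14*(⅙))*476 = (14/3)*476 = 6664/3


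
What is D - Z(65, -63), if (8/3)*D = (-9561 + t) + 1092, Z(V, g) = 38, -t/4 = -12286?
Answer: 121721/8 ≈ 15215.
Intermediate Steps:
t = 49144 (t = -4*(-12286) = 49144)
D = 122025/8 (D = 3*((-9561 + 49144) + 1092)/8 = 3*(39583 + 1092)/8 = (3/8)*40675 = 122025/8 ≈ 15253.)
D - Z(65, -63) = 122025/8 - 1*38 = 122025/8 - 38 = 121721/8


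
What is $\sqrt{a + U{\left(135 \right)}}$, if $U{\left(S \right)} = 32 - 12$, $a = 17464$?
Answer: $2 \sqrt{4371} \approx 132.23$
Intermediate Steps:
$U{\left(S \right)} = 20$ ($U{\left(S \right)} = 32 - 12 = 20$)
$\sqrt{a + U{\left(135 \right)}} = \sqrt{17464 + 20} = \sqrt{17484} = 2 \sqrt{4371}$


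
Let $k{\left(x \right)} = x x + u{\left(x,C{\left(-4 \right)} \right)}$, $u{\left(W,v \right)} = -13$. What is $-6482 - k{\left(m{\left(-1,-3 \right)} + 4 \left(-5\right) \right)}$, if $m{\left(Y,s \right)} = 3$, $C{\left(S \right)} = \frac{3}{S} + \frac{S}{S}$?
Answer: $-6758$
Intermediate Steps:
$C{\left(S \right)} = 1 + \frac{3}{S}$ ($C{\left(S \right)} = \frac{3}{S} + 1 = 1 + \frac{3}{S}$)
$k{\left(x \right)} = -13 + x^{2}$ ($k{\left(x \right)} = x x - 13 = x^{2} - 13 = -13 + x^{2}$)
$-6482 - k{\left(m{\left(-1,-3 \right)} + 4 \left(-5\right) \right)} = -6482 - \left(-13 + \left(3 + 4 \left(-5\right)\right)^{2}\right) = -6482 - \left(-13 + \left(3 - 20\right)^{2}\right) = -6482 - \left(-13 + \left(-17\right)^{2}\right) = -6482 - \left(-13 + 289\right) = -6482 - 276 = -6758$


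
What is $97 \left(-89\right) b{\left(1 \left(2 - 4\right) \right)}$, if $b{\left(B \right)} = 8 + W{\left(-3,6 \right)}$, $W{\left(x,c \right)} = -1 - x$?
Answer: $-86330$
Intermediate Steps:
$b{\left(B \right)} = 10$ ($b{\left(B \right)} = 8 - -2 = 8 + \left(-1 + 3\right) = 8 + 2 = 10$)
$97 \left(-89\right) b{\left(1 \left(2 - 4\right) \right)} = 97 \left(-89\right) 10 = \left(-8633\right) 10 = -86330$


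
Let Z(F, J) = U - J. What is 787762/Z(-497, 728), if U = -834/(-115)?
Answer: -45296315/41443 ≈ -1093.0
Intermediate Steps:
U = 834/115 (U = -834*(-1/115) = 834/115 ≈ 7.2522)
Z(F, J) = 834/115 - J
787762/Z(-497, 728) = 787762/(834/115 - 1*728) = 787762/(834/115 - 728) = 787762/(-82886/115) = 787762*(-115/82886) = -45296315/41443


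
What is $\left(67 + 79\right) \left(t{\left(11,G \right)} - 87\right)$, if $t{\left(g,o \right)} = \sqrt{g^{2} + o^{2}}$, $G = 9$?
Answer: $-12702 + 146 \sqrt{202} \approx -10627.0$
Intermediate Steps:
$\left(67 + 79\right) \left(t{\left(11,G \right)} - 87\right) = \left(67 + 79\right) \left(\sqrt{11^{2} + 9^{2}} - 87\right) = 146 \left(\sqrt{121 + 81} - 87\right) = 146 \left(\sqrt{202} - 87\right) = 146 \left(-87 + \sqrt{202}\right) = -12702 + 146 \sqrt{202}$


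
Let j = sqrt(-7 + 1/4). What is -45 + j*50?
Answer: -45 + 75*I*sqrt(3) ≈ -45.0 + 129.9*I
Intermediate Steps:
j = 3*I*sqrt(3)/2 (j = sqrt(-7 + 1/4) = sqrt(-27/4) = 3*I*sqrt(3)/2 ≈ 2.5981*I)
-45 + j*50 = -45 + (3*I*sqrt(3)/2)*50 = -45 + 75*I*sqrt(3)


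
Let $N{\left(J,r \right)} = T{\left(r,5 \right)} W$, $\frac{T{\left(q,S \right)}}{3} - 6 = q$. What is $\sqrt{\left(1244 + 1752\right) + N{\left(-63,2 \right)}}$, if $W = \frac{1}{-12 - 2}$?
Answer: $\frac{4 \sqrt{9170}}{7} \approx 54.72$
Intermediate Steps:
$W = - \frac{1}{14}$ ($W = \frac{1}{-14} = - \frac{1}{14} \approx -0.071429$)
$T{\left(q,S \right)} = 18 + 3 q$
$N{\left(J,r \right)} = - \frac{9}{7} - \frac{3 r}{14}$ ($N{\left(J,r \right)} = \left(18 + 3 r\right) \left(- \frac{1}{14}\right) = - \frac{9}{7} - \frac{3 r}{14}$)
$\sqrt{\left(1244 + 1752\right) + N{\left(-63,2 \right)}} = \sqrt{\left(1244 + 1752\right) - \frac{12}{7}} = \sqrt{2996 - \frac{12}{7}} = \sqrt{\frac{20960}{7}} = \frac{4 \sqrt{9170}}{7}$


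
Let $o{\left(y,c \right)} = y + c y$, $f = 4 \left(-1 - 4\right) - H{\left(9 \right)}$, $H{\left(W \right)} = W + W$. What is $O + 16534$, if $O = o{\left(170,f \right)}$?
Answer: $10244$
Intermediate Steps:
$H{\left(W \right)} = 2 W$
$f = -38$ ($f = 4 \left(-1 - 4\right) - 2 \cdot 9 = 4 \left(-5\right) - 18 = -20 - 18 = -38$)
$O = -6290$ ($O = 170 \left(1 - 38\right) = 170 \left(-37\right) = -6290$)
$O + 16534 = -6290 + 16534 = 10244$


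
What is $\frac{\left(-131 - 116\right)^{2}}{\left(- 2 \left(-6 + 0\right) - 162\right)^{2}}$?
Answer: $\frac{61009}{22500} \approx 2.7115$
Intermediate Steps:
$\frac{\left(-131 - 116\right)^{2}}{\left(- 2 \left(-6 + 0\right) - 162\right)^{2}} = \frac{\left(-247\right)^{2}}{\left(\left(-2\right) \left(-6\right) - 162\right)^{2}} = \frac{61009}{\left(12 - 162\right)^{2}} = \frac{61009}{\left(-150\right)^{2}} = \frac{61009}{22500}$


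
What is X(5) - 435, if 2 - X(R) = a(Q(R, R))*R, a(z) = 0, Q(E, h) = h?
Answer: -433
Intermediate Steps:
X(R) = 2 (X(R) = 2 - 0*R = 2 - 1*0 = 2 + 0 = 2)
X(5) - 435 = 2 - 435 = -433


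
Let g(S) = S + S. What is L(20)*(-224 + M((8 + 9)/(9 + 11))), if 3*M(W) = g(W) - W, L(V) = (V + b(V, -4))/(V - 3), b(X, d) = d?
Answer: -53692/255 ≈ -210.56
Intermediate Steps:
L(V) = (-4 + V)/(-3 + V) (L(V) = (V - 4)/(V - 3) = (-4 + V)/(-3 + V))
g(S) = 2*S
M(W) = W/3 (M(W) = (2*W - W)/3 = W/3)
L(20)*(-224 + M((8 + 9)/(9 + 11))) = ((-4 + 20)/(-3 + 20))*(-224 + ((8 + 9)/(9 + 11))/3) = (16/17)*(-224 + (17/20)/3) = ((1/17)*16)*(-224 + (17*(1/20))/3) = 16*(-224 + (⅓)*(17/20))/17 = 16*(-224 + 17/60)/17 = (16/17)*(-13423/60) = -53692/255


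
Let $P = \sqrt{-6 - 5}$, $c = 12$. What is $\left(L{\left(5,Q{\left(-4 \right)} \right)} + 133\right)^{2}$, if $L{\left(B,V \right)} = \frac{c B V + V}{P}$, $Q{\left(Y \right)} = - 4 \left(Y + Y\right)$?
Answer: $\frac{\left(1463 - 1952 i \sqrt{11}\right)^{2}}{121} \approx -3.287 \cdot 10^{5} - 1.5655 \cdot 10^{5} i$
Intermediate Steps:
$P = i \sqrt{11}$ ($P = \sqrt{-11} = i \sqrt{11} \approx 3.3166 i$)
$Q{\left(Y \right)} = - 8 Y$ ($Q{\left(Y \right)} = - 4 \cdot 2 Y = - 8 Y$)
$L{\left(B,V \right)} = - \frac{i \sqrt{11} \left(V + 12 B V\right)}{11}$ ($L{\left(B,V \right)} = \frac{12 B V + V}{i \sqrt{11}} = \left(12 B V + V\right) \left(- \frac{i \sqrt{11}}{11}\right) = \left(V + 12 B V\right) \left(- \frac{i \sqrt{11}}{11}\right) = - \frac{i \sqrt{11} \left(V + 12 B V\right)}{11}$)
$\left(L{\left(5,Q{\left(-4 \right)} \right)} + 133\right)^{2} = \left(- \frac{i \left(\left(-8\right) \left(-4\right)\right) \sqrt{11} \left(1 + 12 \cdot 5\right)}{11} + 133\right)^{2} = \left(\left(- \frac{1}{11}\right) i 32 \sqrt{11} \left(1 + 60\right) + 133\right)^{2} = \left(\left(- \frac{1}{11}\right) i 32 \sqrt{11} \cdot 61 + 133\right)^{2} = \left(- \frac{1952 i \sqrt{11}}{11} + 133\right)^{2} = \left(133 - \frac{1952 i \sqrt{11}}{11}\right)^{2}$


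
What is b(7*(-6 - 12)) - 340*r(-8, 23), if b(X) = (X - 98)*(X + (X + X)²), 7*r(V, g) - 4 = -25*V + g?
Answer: -99453884/7 ≈ -1.4208e+7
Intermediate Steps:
r(V, g) = 4/7 - 25*V/7 + g/7 (r(V, g) = 4/7 + (-25*V + g)/7 = 4/7 + (g - 25*V)/7 = 4/7 + (-25*V/7 + g/7) = 4/7 - 25*V/7 + g/7)
b(X) = (-98 + X)*(X + 4*X²) (b(X) = (-98 + X)*(X + (2*X)²) = (-98 + X)*(X + 4*X²))
b(7*(-6 - 12)) - 340*r(-8, 23) = (7*(-6 - 12))*(-98 - 2737*(-6 - 12) + 4*(7*(-6 - 12))²) - 340*(4/7 - 25/7*(-8) + (⅐)*23) = (7*(-18))*(-98 - 2737*(-18) + 4*(7*(-18))²) - 340*(4/7 + 200/7 + 23/7) = -126*(-98 - 391*(-126) + 4*(-126)²) - 340*227/7 = -126*(-98 + 49266 + 4*15876) - 77180/7 = -126*(-98 + 49266 + 63504) - 77180/7 = -126*112672 - 77180/7 = -14196672 - 77180/7 = -99453884/7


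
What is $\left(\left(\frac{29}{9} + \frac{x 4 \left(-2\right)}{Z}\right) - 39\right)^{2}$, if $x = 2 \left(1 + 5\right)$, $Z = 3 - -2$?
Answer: $\frac{6120676}{2025} \approx 3022.6$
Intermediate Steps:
$Z = 5$ ($Z = 3 + 2 = 5$)
$x = 12$ ($x = 2 \cdot 6 = 12$)
$\left(\left(\frac{29}{9} + \frac{x 4 \left(-2\right)}{Z}\right) - 39\right)^{2} = \left(\left(\frac{29}{9} + \frac{12 \cdot 4 \left(-2\right)}{5}\right) - 39\right)^{2} = \left(\left(29 \cdot \frac{1}{9} + 48 \left(-2\right) \frac{1}{5}\right) - 39\right)^{2} = \left(\left(\frac{29}{9} - \frac{96}{5}\right) - 39\right)^{2} = \left(- \frac{719}{45} - 39\right)^{2} = \left(- \frac{2474}{45}\right)^{2} = \frac{6120676}{2025}$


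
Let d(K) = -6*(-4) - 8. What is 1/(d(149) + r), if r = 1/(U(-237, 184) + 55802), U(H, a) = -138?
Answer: 55664/890625 ≈ 0.062500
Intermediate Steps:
d(K) = 16 (d(K) = 24 - 8 = 16)
r = 1/55664 (r = 1/(-138 + 55802) = 1/55664 ≈ 1.7965e-5)
1/(d(149) + r) = 1/(16 + 1/55664) = 1/(890625/55664) = 55664/890625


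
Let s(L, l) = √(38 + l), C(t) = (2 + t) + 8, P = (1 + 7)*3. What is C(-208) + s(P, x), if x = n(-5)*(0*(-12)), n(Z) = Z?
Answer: -198 + √38 ≈ -191.84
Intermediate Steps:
P = 24 (P = 8*3 = 24)
x = 0 (x = -0*(-12) = -5*0 = 0)
C(t) = 10 + t
C(-208) + s(P, x) = (10 - 208) + √(38 + 0) = -198 + √38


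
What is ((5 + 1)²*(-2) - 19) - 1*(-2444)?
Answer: 2353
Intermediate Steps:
((5 + 1)²*(-2) - 19) - 1*(-2444) = (6²*(-2) - 19) + 2444 = (36*(-2) - 19) + 2444 = (-72 - 19) + 2444 = -91 + 2444 = 2353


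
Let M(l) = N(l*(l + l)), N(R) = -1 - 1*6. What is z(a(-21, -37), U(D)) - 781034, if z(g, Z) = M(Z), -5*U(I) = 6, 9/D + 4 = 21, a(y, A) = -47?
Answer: -781041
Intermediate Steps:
N(R) = -7 (N(R) = -1 - 6 = -7)
D = 9/17 (D = 9/(-4 + 21) = 9/17 ≈ 0.52941)
U(I) = -6/5 (U(I) = -⅕*6 = -6/5)
M(l) = -7
z(g, Z) = -7
z(a(-21, -37), U(D)) - 781034 = -7 - 781034 = -781041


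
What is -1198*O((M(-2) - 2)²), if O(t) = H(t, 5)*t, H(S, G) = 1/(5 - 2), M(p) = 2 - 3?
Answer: -3594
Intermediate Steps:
M(p) = -1
H(S, G) = ⅓ (H(S, G) = 1/3 = ⅓)
O(t) = t/3
-1198*O((M(-2) - 2)²) = -1198*(-1 - 2)²/3 = -1198*(-3)²/3 = -1198*9/3 = -1198*3 = -3594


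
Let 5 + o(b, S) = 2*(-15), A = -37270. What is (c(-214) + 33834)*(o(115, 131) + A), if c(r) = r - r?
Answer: -1262177370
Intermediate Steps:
o(b, S) = -35 (o(b, S) = -5 + 2*(-15) = -5 - 30 = -35)
c(r) = 0
(c(-214) + 33834)*(o(115, 131) + A) = (0 + 33834)*(-35 - 37270) = 33834*(-37305) = -1262177370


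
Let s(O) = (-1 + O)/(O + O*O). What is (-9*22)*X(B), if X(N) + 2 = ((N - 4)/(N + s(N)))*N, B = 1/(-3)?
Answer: 5874/17 ≈ 345.53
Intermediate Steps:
B = -⅓ (B = 1*(-⅓) = -⅓ ≈ -0.33333)
s(O) = (-1 + O)/(O + O²)
X(N) = -2 + N*(-4 + N)/(N + (-1 + N)/(N*(1 + N))) (X(N) = -2 + ((N - 4)/(N + (-1 + N)/(N*(1 + N))))*N = -2 + ((-4 + N)/(N + (-1 + N)/(N*(1 + N))))*N = -2 + N*(-4 + N)/(N + (-1 + N)/(N*(1 + N))))
(-9*22)*X(B) = (-9*22)*((2 - 2*(-⅓) - (-⅓)²*(1 - ⅓)*(6 - 1*(-⅓)))/(-1 - ⅓ + (-⅓)²*(1 - ⅓))) = -198*(2 + ⅔ - 1*⅑*⅔*(6 + ⅓))/(-1 - ⅓ + (⅑)*(⅔)) = -198*(2 + ⅔ - 1*⅑*⅔*19/3)/(-1 - ⅓ + 2/27) = -198*(2 + ⅔ - 38/81)/(-34/27) = -(-2673)*178/(17*81) = -198*(-89/51) = 5874/17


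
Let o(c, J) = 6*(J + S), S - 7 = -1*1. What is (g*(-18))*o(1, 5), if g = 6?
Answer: -7128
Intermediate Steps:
S = 6 (S = 7 - 1*1 = 7 - 1 = 6)
o(c, J) = 36 + 6*J (o(c, J) = 6*(J + 6) = 6*(6 + J) = 36 + 6*J)
(g*(-18))*o(1, 5) = (6*(-18))*(36 + 6*5) = -108*(36 + 30) = -108*66 = -7128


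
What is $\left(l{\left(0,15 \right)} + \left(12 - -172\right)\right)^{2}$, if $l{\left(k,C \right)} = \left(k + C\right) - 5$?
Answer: $37636$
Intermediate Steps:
$l{\left(k,C \right)} = -5 + C + k$ ($l{\left(k,C \right)} = \left(C + k\right) - 5 = -5 + C + k$)
$\left(l{\left(0,15 \right)} + \left(12 - -172\right)\right)^{2} = \left(\left(-5 + 15 + 0\right) + \left(12 - -172\right)\right)^{2} = \left(10 + \left(12 + 172\right)\right)^{2} = \left(10 + 184\right)^{2} = 194^{2} = 37636$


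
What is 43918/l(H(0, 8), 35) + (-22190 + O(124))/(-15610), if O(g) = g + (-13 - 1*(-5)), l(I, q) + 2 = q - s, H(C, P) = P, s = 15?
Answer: 171489328/70245 ≈ 2441.3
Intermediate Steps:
l(I, q) = -17 + q (l(I, q) = -2 + (q - 1*15) = -2 + (q - 15) = -2 + (-15 + q) = -17 + q)
O(g) = -8 + g (O(g) = g + (-13 + 5) = g - 8 = -8 + g)
43918/l(H(0, 8), 35) + (-22190 + O(124))/(-15610) = 43918/(-17 + 35) + (-22190 + (-8 + 124))/(-15610) = 43918/18 + (-22190 + 116)*(-1/15610) = 43918*(1/18) - 22074*(-1/15610) = 21959/9 + 11037/7805 = 171489328/70245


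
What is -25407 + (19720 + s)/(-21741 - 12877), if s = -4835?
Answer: -879554411/34618 ≈ -25407.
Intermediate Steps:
-25407 + (19720 + s)/(-21741 - 12877) = -25407 + (19720 - 4835)/(-21741 - 12877) = -25407 + 14885/(-34618) = -25407 + 14885*(-1/34618) = -25407 - 14885/34618 = -879554411/34618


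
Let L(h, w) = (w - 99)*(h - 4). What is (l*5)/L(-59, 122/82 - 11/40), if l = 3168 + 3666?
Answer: 18679600/3367791 ≈ 5.5465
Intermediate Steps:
l = 6834
L(h, w) = (-99 + w)*(-4 + h)
(l*5)/L(-59, 122/82 - 11/40) = (6834*5)/(396 - 99*(-59) - 4*(122/82 - 11/40) - 59*(122/82 - 11/40)) = 34170/(396 + 5841 - 4*(122*(1/82) - 11*1/40) - 59*(122*(1/82) - 11*1/40)) = 34170/(396 + 5841 - 4*(61/41 - 11/40) - 59*(61/41 - 11/40)) = 34170/(396 + 5841 - 4*1989/1640 - 59*1989/1640) = 34170/(396 + 5841 - 1989/410 - 117351/1640) = 34170/(10103373/1640) = 34170*(1640/10103373) = 18679600/3367791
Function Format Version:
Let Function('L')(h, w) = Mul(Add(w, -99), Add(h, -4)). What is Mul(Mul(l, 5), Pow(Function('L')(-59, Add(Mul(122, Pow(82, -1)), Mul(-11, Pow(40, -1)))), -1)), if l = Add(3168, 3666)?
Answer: Rational(18679600, 3367791) ≈ 5.5465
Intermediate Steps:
l = 6834
Function('L')(h, w) = Mul(Add(-99, w), Add(-4, h))
Mul(Mul(l, 5), Pow(Function('L')(-59, Add(Mul(122, Pow(82, -1)), Mul(-11, Pow(40, -1)))), -1)) = Mul(Mul(6834, 5), Pow(Add(396, Mul(-99, -59), Mul(-4, Add(Mul(122, Pow(82, -1)), Mul(-11, Pow(40, -1)))), Mul(-59, Add(Mul(122, Pow(82, -1)), Mul(-11, Pow(40, -1))))), -1)) = Mul(34170, Pow(Add(396, 5841, Mul(-4, Add(Mul(122, Rational(1, 82)), Mul(-11, Rational(1, 40)))), Mul(-59, Add(Mul(122, Rational(1, 82)), Mul(-11, Rational(1, 40))))), -1)) = Mul(34170, Pow(Add(396, 5841, Mul(-4, Add(Rational(61, 41), Rational(-11, 40))), Mul(-59, Add(Rational(61, 41), Rational(-11, 40)))), -1)) = Mul(34170, Pow(Add(396, 5841, Mul(-4, Rational(1989, 1640)), Mul(-59, Rational(1989, 1640))), -1)) = Mul(34170, Pow(Add(396, 5841, Rational(-1989, 410), Rational(-117351, 1640)), -1)) = Mul(34170, Pow(Rational(10103373, 1640), -1)) = Mul(34170, Rational(1640, 10103373)) = Rational(18679600, 3367791)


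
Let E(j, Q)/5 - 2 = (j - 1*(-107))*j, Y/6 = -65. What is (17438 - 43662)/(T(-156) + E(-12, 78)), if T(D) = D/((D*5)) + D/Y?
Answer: 131120/28447 ≈ 4.6093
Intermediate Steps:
Y = -390 (Y = 6*(-65) = -390)
E(j, Q) = 10 + 5*j*(107 + j) (E(j, Q) = 10 + 5*((j - 1*(-107))*j) = 10 + 5*((j + 107)*j) = 10 + 5*((107 + j)*j) = 10 + 5*(j*(107 + j)) = 10 + 5*j*(107 + j))
T(D) = ⅕ - D/390 (T(D) = D/((D*5)) + D/(-390) = D/((5*D)) + D*(-1/390) = D*(1/(5*D)) - D/390 = ⅕ - D/390)
(17438 - 43662)/(T(-156) + E(-12, 78)) = (17438 - 43662)/((⅕ - 1/390*(-156)) + (10 + 5*(-12)² + 535*(-12))) = -26224/((⅕ + ⅖) + (10 + 5*144 - 6420)) = -26224/(⅗ + (10 + 720 - 6420)) = -26224/(⅗ - 5690) = -26224/(-28447/5) = -26224*(-5/28447) = 131120/28447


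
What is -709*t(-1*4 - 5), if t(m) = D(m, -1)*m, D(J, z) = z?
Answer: -6381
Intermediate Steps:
t(m) = -m
-709*t(-1*4 - 5) = -709*(-(-1*4 - 5)) = -709*(-(-4 - 5)) = -709*(-1*(-9)) = -709*9 = -1*6381 = -6381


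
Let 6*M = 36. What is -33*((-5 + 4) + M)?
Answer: -165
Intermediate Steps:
M = 6 (M = (1/6)*36 = 6)
-33*((-5 + 4) + M) = -33*((-5 + 4) + 6) = -33*(-1 + 6) = -33*5 = -165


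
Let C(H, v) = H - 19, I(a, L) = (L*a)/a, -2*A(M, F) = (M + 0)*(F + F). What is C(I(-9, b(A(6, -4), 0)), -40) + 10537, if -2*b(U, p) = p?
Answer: 10518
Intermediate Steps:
A(M, F) = -F*M (A(M, F) = -(M + 0)*(F + F)/2 = -M*2*F/2 = -F*M)
b(U, p) = -p/2
I(a, L) = L
C(H, v) = -19 + H
C(I(-9, b(A(6, -4), 0)), -40) + 10537 = (-19 - 1/2*0) + 10537 = (-19 + 0) + 10537 = -19 + 10537 = 10518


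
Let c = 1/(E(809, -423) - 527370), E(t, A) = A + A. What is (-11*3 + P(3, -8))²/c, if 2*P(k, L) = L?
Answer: -723127704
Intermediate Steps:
P(k, L) = L/2
E(t, A) = 2*A
c = -1/528216 (c = 1/(2*(-423) - 527370) = 1/(-846 - 527370) = 1/(-528216) = -1/528216 ≈ -1.8932e-6)
(-11*3 + P(3, -8))²/c = (-11*3 + (½)*(-8))²/(-1/528216) = (-33 - 4)²*(-528216) = (-37)²*(-528216) = 1369*(-528216) = -723127704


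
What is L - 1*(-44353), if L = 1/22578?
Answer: 1001402035/22578 ≈ 44353.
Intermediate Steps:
L = 1/22578 ≈ 4.4291e-5
L - 1*(-44353) = 1/22578 - 1*(-44353) = 1/22578 + 44353 = 1001402035/22578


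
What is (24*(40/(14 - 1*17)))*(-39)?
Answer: 12480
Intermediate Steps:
(24*(40/(14 - 1*17)))*(-39) = (24*(40/(14 - 17)))*(-39) = (24*(40/(-3)))*(-39) = (24*(40*(-⅓)))*(-39) = (24*(-40/3))*(-39) = -320*(-39) = 12480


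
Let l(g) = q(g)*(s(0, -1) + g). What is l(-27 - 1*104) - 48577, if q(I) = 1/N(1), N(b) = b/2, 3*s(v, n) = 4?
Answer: -146509/3 ≈ -48836.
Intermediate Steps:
s(v, n) = 4/3 (s(v, n) = (⅓)*4 = 4/3)
N(b) = b/2 (N(b) = b*(½) = b/2)
q(I) = 2 (q(I) = 1/((½)*1) = 1/(½) = 1*2 = 2)
l(g) = 8/3 + 2*g (l(g) = 2*(4/3 + g) = 8/3 + 2*g)
l(-27 - 1*104) - 48577 = (8/3 + 2*(-27 - 1*104)) - 48577 = (8/3 + 2*(-27 - 104)) - 48577 = (8/3 + 2*(-131)) - 48577 = (8/3 - 262) - 48577 = -778/3 - 48577 = -146509/3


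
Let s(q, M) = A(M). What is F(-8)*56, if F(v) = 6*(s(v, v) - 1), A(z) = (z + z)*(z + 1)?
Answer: 37296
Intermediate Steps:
A(z) = 2*z*(1 + z) (A(z) = (2*z)*(1 + z) = 2*z*(1 + z))
s(q, M) = 2*M*(1 + M)
F(v) = -6 + 12*v*(1 + v) (F(v) = 6*(2*v*(1 + v) - 1) = 6*(-1 + 2*v*(1 + v)) = -6 + 12*v*(1 + v))
F(-8)*56 = (-6 + 12*(-8)*(1 - 8))*56 = (-6 + 12*(-8)*(-7))*56 = (-6 + 672)*56 = 666*56 = 37296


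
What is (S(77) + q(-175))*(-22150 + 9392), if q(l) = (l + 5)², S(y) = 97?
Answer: -369943726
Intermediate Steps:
q(l) = (5 + l)²
(S(77) + q(-175))*(-22150 + 9392) = (97 + (5 - 175)²)*(-22150 + 9392) = (97 + (-170)²)*(-12758) = (97 + 28900)*(-12758) = 28997*(-12758) = -369943726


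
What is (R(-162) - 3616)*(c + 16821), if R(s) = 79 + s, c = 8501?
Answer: -93666078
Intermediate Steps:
(R(-162) - 3616)*(c + 16821) = ((79 - 162) - 3616)*(8501 + 16821) = (-83 - 3616)*25322 = -3699*25322 = -93666078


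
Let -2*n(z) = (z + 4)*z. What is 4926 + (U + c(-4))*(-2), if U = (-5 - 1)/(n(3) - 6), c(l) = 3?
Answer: 54112/11 ≈ 4919.3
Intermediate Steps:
n(z) = -z*(4 + z)/2 (n(z) = -(z + 4)*z/2 = -(4 + z)*z/2 = -z*(4 + z)/2)
U = 4/11 (U = (-5 - 1)/(-½*3*(4 + 3) - 6) = -6/(-½*3*7 - 6) = -6/(-21/2 - 6) = -6/(-33/2) = -6*(-2/33) = 4/11 ≈ 0.36364)
4926 + (U + c(-4))*(-2) = 4926 + (4/11 + 3)*(-2) = 4926 + (37/11)*(-2) = 4926 - 74/11 = 54112/11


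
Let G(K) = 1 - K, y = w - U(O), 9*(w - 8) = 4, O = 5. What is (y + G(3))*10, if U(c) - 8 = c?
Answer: -590/9 ≈ -65.556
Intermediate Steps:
U(c) = 8 + c
w = 76/9 (w = 8 + (⅑)*4 = 8 + 4/9 = 76/9 ≈ 8.4444)
y = -41/9 (y = 76/9 - (8 + 5) = 76/9 - 1*13 = 76/9 - 13 = -41/9 ≈ -4.5556)
(y + G(3))*10 = (-41/9 + (1 - 1*3))*10 = (-41/9 + (1 - 3))*10 = (-41/9 - 2)*10 = -59/9*10 = -590/9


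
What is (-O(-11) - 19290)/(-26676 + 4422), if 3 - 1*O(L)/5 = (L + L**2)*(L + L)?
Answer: 31405/22254 ≈ 1.4112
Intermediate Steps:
O(L) = 15 - 10*L*(L + L**2) (O(L) = 15 - 5*(L + L**2)*(L + L) = 15 - 5*(L + L**2)*2*L = 15 - 10*L*(L + L**2))
(-O(-11) - 19290)/(-26676 + 4422) = (-(15 - 10*(-11)**2 - 10*(-11)**3) - 19290)/(-26676 + 4422) = (-(15 - 10*121 - 10*(-1331)) - 19290)/(-22254) = (-(15 - 1210 + 13310) - 19290)*(-1/22254) = (-1*12115 - 19290)*(-1/22254) = (-12115 - 19290)*(-1/22254) = -31405*(-1/22254) = 31405/22254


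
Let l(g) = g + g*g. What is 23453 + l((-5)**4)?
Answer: 414703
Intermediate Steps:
l(g) = g + g**2
23453 + l((-5)**4) = 23453 + (-5)**4*(1 + (-5)**4) = 23453 + 625*(1 + 625) = 23453 + 625*626 = 23453 + 391250 = 414703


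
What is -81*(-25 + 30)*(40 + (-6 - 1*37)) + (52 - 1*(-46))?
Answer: 1313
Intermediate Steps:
-81*(-25 + 30)*(40 + (-6 - 1*37)) + (52 - 1*(-46)) = -405*(40 + (-6 - 37)) + (52 + 46) = -405*(40 - 43) + 98 = -405*(-3) + 98 = -81*(-15) + 98 = 1215 + 98 = 1313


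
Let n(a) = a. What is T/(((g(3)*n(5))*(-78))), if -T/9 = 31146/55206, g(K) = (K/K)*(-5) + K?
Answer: -5191/797420 ≈ -0.0065097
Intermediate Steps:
g(K) = -5 + K (g(K) = 1*(-5) + K = -5 + K)
T = -15573/3067 (T = -280314/55206 = -9*5191/9201 = -15573/3067 ≈ -5.0776)
T/(((g(3)*n(5))*(-78))) = -15573*(-1/(390*(-5 + 3)))/3067 = -15573/(3067*(-2*5*(-78))) = -15573/(3067*((-10*(-78)))) = -15573/3067/780 = -15573/3067*1/780 = -5191/797420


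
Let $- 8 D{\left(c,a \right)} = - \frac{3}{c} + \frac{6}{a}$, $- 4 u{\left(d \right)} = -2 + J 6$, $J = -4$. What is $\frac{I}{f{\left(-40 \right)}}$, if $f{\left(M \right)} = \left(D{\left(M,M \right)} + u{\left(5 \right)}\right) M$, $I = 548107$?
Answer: $- \frac{4384856}{2083} \approx -2105.1$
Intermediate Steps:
$u{\left(d \right)} = \frac{13}{2}$ ($u{\left(d \right)} = - \frac{-2 - 24}{4} = \left(- \frac{1}{4}\right) \left(-26\right) = \frac{13}{2}$)
$D{\left(c,a \right)} = - \frac{3}{4 a} + \frac{3}{8 c}$ ($D{\left(c,a \right)} = - \frac{- \frac{3}{c} + \frac{6}{a}}{8} = - \frac{3}{4 a} + \frac{3}{8 c}$)
$f{\left(M \right)} = M \left(\frac{13}{2} - \frac{3}{8 M}\right)$ ($f{\left(M \right)} = \left(\left(- \frac{3}{4 M} + \frac{3}{8 M}\right) + \frac{13}{2}\right) M = \left(- \frac{3}{8 M} + \frac{13}{2}\right) M = \left(\frac{13}{2} - \frac{3}{8 M}\right) M = M \left(\frac{13}{2} - \frac{3}{8 M}\right)$)
$\frac{I}{f{\left(-40 \right)}} = \frac{548107}{- \frac{3}{8} + \frac{13}{2} \left(-40\right)} = \frac{548107}{- \frac{3}{8} - 260} = \frac{548107}{- \frac{2083}{8}} = 548107 \left(- \frac{8}{2083}\right) = - \frac{4384856}{2083}$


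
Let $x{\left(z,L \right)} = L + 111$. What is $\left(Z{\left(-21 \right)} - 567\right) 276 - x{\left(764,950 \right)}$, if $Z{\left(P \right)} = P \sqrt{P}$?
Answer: $-157553 - 5796 i \sqrt{21} \approx -1.5755 \cdot 10^{5} - 26561.0 i$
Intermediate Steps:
$x{\left(z,L \right)} = 111 + L$
$Z{\left(P \right)} = P^{\frac{3}{2}}$
$\left(Z{\left(-21 \right)} - 567\right) 276 - x{\left(764,950 \right)} = \left(\left(-21\right)^{\frac{3}{2}} - 567\right) 276 - \left(111 + 950\right) = \left(- 21 i \sqrt{21} - 567\right) 276 - 1061 = \left(-567 - 21 i \sqrt{21}\right) 276 - 1061 = \left(-156492 - 5796 i \sqrt{21}\right) - 1061 = -157553 - 5796 i \sqrt{21}$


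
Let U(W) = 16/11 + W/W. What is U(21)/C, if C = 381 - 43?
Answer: 27/3718 ≈ 0.0072620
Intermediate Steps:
U(W) = 27/11 (U(W) = 16*(1/11) + 1 = 16/11 + 1 = 27/11)
C = 338
U(21)/C = (27/11)/338 = (27/11)*(1/338) = 27/3718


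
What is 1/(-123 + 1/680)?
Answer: -680/83639 ≈ -0.0081302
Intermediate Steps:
1/(-123 + 1/680) = 1/(-83639/680) = -680/83639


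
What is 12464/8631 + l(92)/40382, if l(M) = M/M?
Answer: 503329879/348537042 ≈ 1.4441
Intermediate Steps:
l(M) = 1
12464/8631 + l(92)/40382 = 12464/8631 + 1/40382 = 503329879/348537042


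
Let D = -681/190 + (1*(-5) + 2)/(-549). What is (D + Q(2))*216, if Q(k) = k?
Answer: -1976148/5795 ≈ -341.01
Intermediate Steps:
D = -124433/34770 (D = -681*1/190 + (-5 + 2)*(-1/549) = -681/190 - 3*(-1/549) = -681/190 + 1/183 = -124433/34770 ≈ -3.5787)
(D + Q(2))*216 = (-124433/34770 + 2)*216 = -54893/34770*216 = -1976148/5795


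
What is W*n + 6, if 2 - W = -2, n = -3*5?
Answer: -54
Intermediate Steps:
n = -15
W = 4 (W = 2 - 1*(-2) = 2 + 2 = 4)
W*n + 6 = 4*(-15) + 6 = -60 + 6 = -54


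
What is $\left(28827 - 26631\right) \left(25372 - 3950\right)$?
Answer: $47042712$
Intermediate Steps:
$\left(28827 - 26631\right) \left(25372 - 3950\right) = 2196 \cdot 21422 = 47042712$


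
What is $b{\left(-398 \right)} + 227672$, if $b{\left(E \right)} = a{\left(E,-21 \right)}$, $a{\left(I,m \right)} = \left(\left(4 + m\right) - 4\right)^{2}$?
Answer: $228113$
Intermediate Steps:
$a{\left(I,m \right)} = m^{2}$
$b{\left(E \right)} = 441$ ($b{\left(E \right)} = \left(-21\right)^{2} = 441$)
$b{\left(-398 \right)} + 227672 = 441 + 227672 = 228113$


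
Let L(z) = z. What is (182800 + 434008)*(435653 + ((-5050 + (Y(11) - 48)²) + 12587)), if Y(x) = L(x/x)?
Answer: 274725666392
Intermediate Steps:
Y(x) = 1 (Y(x) = x/x = 1)
(182800 + 434008)*(435653 + ((-5050 + (Y(11) - 48)²) + 12587)) = (182800 + 434008)*(435653 + ((-5050 + (1 - 48)²) + 12587)) = 616808*(435653 + ((-5050 + (-47)²) + 12587)) = 616808*(435653 + ((-5050 + 2209) + 12587)) = 616808*(435653 + (-2841 + 12587)) = 616808*(435653 + 9746) = 616808*445399 = 274725666392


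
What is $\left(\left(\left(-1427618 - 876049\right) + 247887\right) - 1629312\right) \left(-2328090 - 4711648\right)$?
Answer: $25942082185896$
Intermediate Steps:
$\left(\left(\left(-1427618 - 876049\right) + 247887\right) - 1629312\right) \left(-2328090 - 4711648\right) = \left(\left(-2303667 + 247887\right) - 1629312\right) \left(-7039738\right) = \left(-2055780 - 1629312\right) \left(-7039738\right) = \left(-3685092\right) \left(-7039738\right) = 25942082185896$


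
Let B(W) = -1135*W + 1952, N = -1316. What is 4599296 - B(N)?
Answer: 3103684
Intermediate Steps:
B(W) = 1952 - 1135*W
4599296 - B(N) = 4599296 - (1952 - 1135*(-1316)) = 4599296 - (1952 + 1493660) = 4599296 - 1*1495612 = 4599296 - 1495612 = 3103684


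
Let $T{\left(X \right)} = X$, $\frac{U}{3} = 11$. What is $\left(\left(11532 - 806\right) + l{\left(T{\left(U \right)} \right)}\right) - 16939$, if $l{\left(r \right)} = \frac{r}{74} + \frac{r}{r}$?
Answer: $- \frac{459655}{74} \approx -6211.6$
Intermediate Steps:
$U = 33$ ($U = 3 \cdot 11 = 33$)
$l{\left(r \right)} = 1 + \frac{r}{74}$ ($l{\left(r \right)} = r \frac{1}{74} + 1 = \frac{r}{74} + 1 = 1 + \frac{r}{74}$)
$\left(\left(11532 - 806\right) + l{\left(T{\left(U \right)} \right)}\right) - 16939 = \left(\left(11532 - 806\right) + \left(1 + \frac{1}{74} \cdot 33\right)\right) - 16939 = \left(10726 + \left(1 + \frac{33}{74}\right)\right) - 16939 = \left(10726 + \frac{107}{74}\right) - 16939 = \frac{793831}{74} - 16939 = - \frac{459655}{74}$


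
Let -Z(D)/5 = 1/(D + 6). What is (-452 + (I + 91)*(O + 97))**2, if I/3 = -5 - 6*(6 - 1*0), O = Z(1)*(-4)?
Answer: 651883024/49 ≈ 1.3304e+7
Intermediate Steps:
Z(D) = -5/(6 + D) (Z(D) = -5/(D + 6) = -5/(6 + D))
O = 20/7 (O = -5/(6 + 1)*(-4) = -5/7*(-4) = 20/7 ≈ 2.8571)
I = -123 (I = 3*(-5 - 6*(6 - 1*0)) = 3*(-5 - 6*(6 + 0)) = 3*(-5 - 6*6) = 3*(-5 - 36) = 3*(-41) = -123)
(-452 + (I + 91)*(O + 97))**2 = (-452 + (-123 + 91)*(20/7 + 97))**2 = (-452 - 32*699/7)**2 = (-452 - 22368/7)**2 = (-25532/7)**2 = 651883024/49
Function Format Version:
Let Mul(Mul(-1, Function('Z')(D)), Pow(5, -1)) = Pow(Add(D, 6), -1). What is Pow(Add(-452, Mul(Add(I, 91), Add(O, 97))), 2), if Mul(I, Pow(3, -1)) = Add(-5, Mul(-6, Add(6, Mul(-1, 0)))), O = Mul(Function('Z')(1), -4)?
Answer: Rational(651883024, 49) ≈ 1.3304e+7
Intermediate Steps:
Function('Z')(D) = Mul(-5, Pow(Add(6, D), -1)) (Function('Z')(D) = Mul(-5, Pow(Add(D, 6), -1)) = Mul(-5, Pow(Add(6, D), -1)))
O = Rational(20, 7) (O = Mul(Mul(-5, Pow(Add(6, 1), -1)), -4) = Mul(Mul(-5, Pow(7, -1)), -4) = Mul(Mul(-5, Rational(1, 7)), -4) = Mul(Rational(-5, 7), -4) = Rational(20, 7) ≈ 2.8571)
I = -123 (I = Mul(3, Add(-5, Mul(-6, Add(6, Mul(-1, 0))))) = Mul(3, Add(-5, Mul(-6, Add(6, 0)))) = Mul(3, Add(-5, Mul(-6, 6))) = Mul(3, Add(-5, -36)) = Mul(3, -41) = -123)
Pow(Add(-452, Mul(Add(I, 91), Add(O, 97))), 2) = Pow(Add(-452, Mul(Add(-123, 91), Add(Rational(20, 7), 97))), 2) = Pow(Add(-452, Mul(-32, Rational(699, 7))), 2) = Pow(Add(-452, Rational(-22368, 7)), 2) = Pow(Rational(-25532, 7), 2) = Rational(651883024, 49)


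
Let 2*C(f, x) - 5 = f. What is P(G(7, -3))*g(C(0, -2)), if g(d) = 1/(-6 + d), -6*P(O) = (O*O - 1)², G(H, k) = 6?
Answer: 175/3 ≈ 58.333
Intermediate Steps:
P(O) = -(-1 + O²)²/6 (P(O) = -(O*O - 1)²/6 = -(O² - 1)²/6 = -(-1 + O²)²/6)
C(f, x) = 5/2 + f/2
P(G(7, -3))*g(C(0, -2)) = (-(-1 + 6²)²/6)/(-6 + (5/2 + (½)*0)) = (-(-1 + 36)²/6)/(-6 + (5/2 + 0)) = (-⅙*35²)/(-6 + 5/2) = (-⅙*1225)/(-7/2) = -1225/6*(-2/7) = 175/3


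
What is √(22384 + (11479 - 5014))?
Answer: √28849 ≈ 169.85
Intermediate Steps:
√(22384 + (11479 - 5014)) = √(22384 + 6465) = √28849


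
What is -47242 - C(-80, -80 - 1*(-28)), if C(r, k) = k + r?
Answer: -47110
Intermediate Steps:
-47242 - C(-80, -80 - 1*(-28)) = -47242 - ((-80 - 1*(-28)) - 80) = -47242 - ((-80 + 28) - 80) = -47242 - (-52 - 80) = -47242 - 1*(-132) = -47242 + 132 = -47110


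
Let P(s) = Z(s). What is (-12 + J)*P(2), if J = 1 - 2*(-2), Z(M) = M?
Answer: -14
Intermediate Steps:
P(s) = s
J = 5 (J = 1 + 4 = 5)
(-12 + J)*P(2) = (-12 + 5)*2 = -7*2 = -14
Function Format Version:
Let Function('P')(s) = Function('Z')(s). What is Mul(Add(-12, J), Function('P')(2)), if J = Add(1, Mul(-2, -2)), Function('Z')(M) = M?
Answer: -14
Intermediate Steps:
Function('P')(s) = s
J = 5 (J = Add(1, 4) = 5)
Mul(Add(-12, J), Function('P')(2)) = Mul(Add(-12, 5), 2) = Mul(-7, 2) = -14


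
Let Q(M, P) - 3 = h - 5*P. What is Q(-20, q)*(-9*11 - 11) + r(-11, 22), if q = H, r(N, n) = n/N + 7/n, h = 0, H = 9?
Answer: 101603/22 ≈ 4618.3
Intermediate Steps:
r(N, n) = 7/n + n/N
q = 9
Q(M, P) = 3 - 5*P (Q(M, P) = 3 + (0 - 5*P) = 3 - 5*P)
Q(-20, q)*(-9*11 - 11) + r(-11, 22) = (3 - 5*9)*(-9*11 - 11) + (7/22 + 22/(-11)) = (3 - 45)*(-99 - 11) + (7*(1/22) + 22*(-1/11)) = -42*(-110) + (7/22 - 2) = 4620 - 37/22 = 101603/22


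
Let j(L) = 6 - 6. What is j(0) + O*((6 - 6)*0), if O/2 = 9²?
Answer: 0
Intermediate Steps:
j(L) = 0
O = 162 (O = 2*9² = 2*81 = 162)
j(0) + O*((6 - 6)*0) = 0 + 162*((6 - 6)*0) = 0 + 162*(0*0) = 0 + 162*0 = 0 + 0 = 0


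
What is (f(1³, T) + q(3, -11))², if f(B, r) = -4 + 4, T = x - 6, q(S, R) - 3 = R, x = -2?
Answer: 64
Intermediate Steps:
q(S, R) = 3 + R
T = -8 (T = -2 - 6 = -8)
f(B, r) = 0
(f(1³, T) + q(3, -11))² = (0 + (3 - 11))² = (0 - 8)² = (-8)² = 64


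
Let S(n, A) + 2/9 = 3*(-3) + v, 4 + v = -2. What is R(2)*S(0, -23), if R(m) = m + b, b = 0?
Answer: -274/9 ≈ -30.444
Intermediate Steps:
v = -6 (v = -4 - 2 = -6)
R(m) = m (R(m) = m + 0 = m)
S(n, A) = -137/9 (S(n, A) = -2/9 + (3*(-3) - 6) = -2/9 + (-9 - 6) = -2/9 - 15 = -137/9)
R(2)*S(0, -23) = 2*(-137/9) = -274/9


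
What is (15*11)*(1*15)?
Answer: 2475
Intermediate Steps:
(15*11)*(1*15) = 165*15 = 2475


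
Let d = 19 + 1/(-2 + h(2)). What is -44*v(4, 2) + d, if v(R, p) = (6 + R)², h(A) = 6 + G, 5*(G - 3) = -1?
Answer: -148949/34 ≈ -4380.9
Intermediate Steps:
G = 14/5 (G = 3 + (⅕)*(-1) = 3 - ⅕ = 14/5 ≈ 2.8000)
h(A) = 44/5 (h(A) = 6 + 14/5 = 44/5)
d = 651/34 (d = 19 + 1/(-2 + 44/5) = 19 + 1/(34/5) = 19 + 5/34 = 651/34 ≈ 19.147)
-44*v(4, 2) + d = -44*(6 + 4)² + 651/34 = -44*10² + 651/34 = -44*100 + 651/34 = -4400 + 651/34 = -148949/34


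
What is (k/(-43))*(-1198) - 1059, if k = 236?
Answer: 237191/43 ≈ 5516.1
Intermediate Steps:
(k/(-43))*(-1198) - 1059 = (236/(-43))*(-1198) - 1059 = (236*(-1/43))*(-1198) - 1059 = -236/43*(-1198) - 1059 = 282728/43 - 1059 = 237191/43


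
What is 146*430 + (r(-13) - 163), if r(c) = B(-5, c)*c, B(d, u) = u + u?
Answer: 62955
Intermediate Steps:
B(d, u) = 2*u
r(c) = 2*c² (r(c) = (2*c)*c = 2*c²)
146*430 + (r(-13) - 163) = 146*430 + (2*(-13)² - 163) = 62780 + (2*169 - 163) = 62780 + (338 - 163) = 62780 + 175 = 62955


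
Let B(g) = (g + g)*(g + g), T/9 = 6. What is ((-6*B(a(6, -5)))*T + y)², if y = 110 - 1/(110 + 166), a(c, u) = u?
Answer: 79424474785681/76176 ≈ 1.0426e+9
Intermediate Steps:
T = 54 (T = 9*6 = 54)
B(g) = 4*g² (B(g) = (2*g)*(2*g) = 4*g²)
y = 30359/276 (y = 110 - 1/276 = 30359/276 ≈ 110.00)
((-6*B(a(6, -5)))*T + y)² = (-24*(-5)²*54 + 30359/276)² = (-24*25*54 + 30359/276)² = (-6*100*54 + 30359/276)² = (-600*54 + 30359/276)² = (-32400 + 30359/276)² = (-8912041/276)² = 79424474785681/76176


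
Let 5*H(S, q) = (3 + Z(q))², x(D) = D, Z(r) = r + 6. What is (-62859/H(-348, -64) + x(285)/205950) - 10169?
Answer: -3413334657/332266 ≈ -10273.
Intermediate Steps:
Z(r) = 6 + r
H(S, q) = (9 + q)²/5 (H(S, q) = (3 + (6 + q))²/5 = (9 + q)²/5)
(-62859/H(-348, -64) + x(285)/205950) - 10169 = (-62859*5/(9 - 64)² + 285/205950) - 10169 = (-62859/((⅕)*(-55)²) + 285*(1/205950)) - 10169 = (-62859/((⅕)*3025) + 19/13730) - 10169 = (-62859/605 + 19/13730) - 10169 = -34521703/332266 - 10169 = -3413334657/332266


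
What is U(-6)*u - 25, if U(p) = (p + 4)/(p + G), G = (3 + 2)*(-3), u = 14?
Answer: -71/3 ≈ -23.667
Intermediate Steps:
G = -15 (G = 5*(-3) = -15)
U(p) = (4 + p)/(-15 + p) (U(p) = (p + 4)/(p - 15) = (4 + p)/(-15 + p))
U(-6)*u - 25 = ((4 - 6)/(-15 - 6))*14 - 25 = (-2/(-21))*14 - 25 = -1/21*(-2)*14 - 25 = (2/21)*14 - 25 = 4/3 - 25 = -71/3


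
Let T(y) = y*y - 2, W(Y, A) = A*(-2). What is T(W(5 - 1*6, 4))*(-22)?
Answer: -1364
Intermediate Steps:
W(Y, A) = -2*A
T(y) = -2 + y² (T(y) = y² - 2 = -2 + y²)
T(W(5 - 1*6, 4))*(-22) = (-2 + (-2*4)²)*(-22) = (-2 + (-8)²)*(-22) = (-2 + 64)*(-22) = 62*(-22) = -1364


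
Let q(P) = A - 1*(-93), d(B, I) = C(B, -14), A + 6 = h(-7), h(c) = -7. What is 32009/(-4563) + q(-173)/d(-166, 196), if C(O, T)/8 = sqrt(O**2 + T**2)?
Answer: -32009/4563 + 5*sqrt(6938)/6938 ≈ -6.9549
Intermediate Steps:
A = -13 (A = -6 - 7 = -13)
C(O, T) = 8*sqrt(O**2 + T**2)
d(B, I) = 8*sqrt(196 + B**2) (d(B, I) = 8*sqrt(B**2 + (-14)**2) = 8*sqrt(B**2 + 196) = 8*sqrt(196 + B**2))
q(P) = 80 (q(P) = -13 - 1*(-93) = -13 + 93 = 80)
32009/(-4563) + q(-173)/d(-166, 196) = 32009/(-4563) + 80/((8*sqrt(196 + (-166)**2))) = 32009*(-1/4563) + 80/((8*sqrt(196 + 27556))) = -32009/4563 + 80/((8*sqrt(27752))) = -32009/4563 + 80/((8*(2*sqrt(6938)))) = -32009/4563 + 80/((16*sqrt(6938))) = -32009/4563 + 80*(sqrt(6938)/111008) = -32009/4563 + 5*sqrt(6938)/6938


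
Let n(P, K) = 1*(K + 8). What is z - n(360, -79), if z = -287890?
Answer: -287819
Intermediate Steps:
n(P, K) = 8 + K (n(P, K) = 1*(8 + K) = 8 + K)
z - n(360, -79) = -287890 - (8 - 79) = -287890 - 1*(-71) = -287890 + 71 = -287819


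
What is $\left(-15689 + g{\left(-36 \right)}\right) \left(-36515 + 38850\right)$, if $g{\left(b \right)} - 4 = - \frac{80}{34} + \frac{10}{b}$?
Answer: $- \frac{11208969025}{306} \approx -3.6631 \cdot 10^{7}$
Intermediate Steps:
$g{\left(b \right)} = \frac{28}{17} + \frac{10}{b}$ ($g{\left(b \right)} = 4 + \left(- \frac{80}{34} + \frac{10}{b}\right) = 4 + \left(\left(-80\right) \frac{1}{34} + \frac{10}{b}\right) = 4 - \left(\frac{40}{17} - \frac{10}{b}\right) = \frac{28}{17} + \frac{10}{b}$)
$\left(-15689 + g{\left(-36 \right)}\right) \left(-36515 + 38850\right) = \left(-15689 + \left(\frac{28}{17} + \frac{10}{-36}\right)\right) \left(-36515 + 38850\right) = \left(-15689 + \left(\frac{28}{17} + 10 \left(- \frac{1}{36}\right)\right)\right) 2335 = \left(-15689 + \left(\frac{28}{17} - \frac{5}{18}\right)\right) 2335 = \left(-15689 + \frac{419}{306}\right) 2335 = \left(- \frac{4800415}{306}\right) 2335 = - \frac{11208969025}{306}$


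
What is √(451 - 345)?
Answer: √106 ≈ 10.296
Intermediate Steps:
√(451 - 345) = √106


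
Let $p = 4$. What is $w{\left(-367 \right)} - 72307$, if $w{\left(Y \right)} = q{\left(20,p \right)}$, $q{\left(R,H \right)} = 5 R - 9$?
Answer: $-72216$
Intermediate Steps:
$q{\left(R,H \right)} = -9 + 5 R$
$w{\left(Y \right)} = 91$ ($w{\left(Y \right)} = -9 + 5 \cdot 20 = -9 + 100 = 91$)
$w{\left(-367 \right)} - 72307 = 91 - 72307 = -72216$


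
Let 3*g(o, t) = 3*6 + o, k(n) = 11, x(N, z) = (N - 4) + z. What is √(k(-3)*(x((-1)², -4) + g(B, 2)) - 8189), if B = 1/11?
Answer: I*√73797/3 ≈ 90.552*I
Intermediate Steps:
x(N, z) = -4 + N + z (x(N, z) = (-4 + N) + z = -4 + N + z)
B = 1/11 ≈ 0.090909
g(o, t) = 6 + o/3 (g(o, t) = (3*6 + o)/3 = (18 + o)/3 = 6 + o/3)
√(k(-3)*(x((-1)², -4) + g(B, 2)) - 8189) = √(11*((-4 + (-1)² - 4) + (6 + (⅓)*(1/11))) - 8189) = √(11*((-4 + 1 - 4) + (6 + 1/33)) - 8189) = √(11*(-7 + 199/33) - 8189) = √(11*(-32/33) - 8189) = √(-32/3 - 8189) = √(-24599/3) = I*√73797/3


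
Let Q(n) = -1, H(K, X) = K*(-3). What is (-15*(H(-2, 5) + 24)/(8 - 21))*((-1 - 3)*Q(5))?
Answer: 1800/13 ≈ 138.46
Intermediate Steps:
H(K, X) = -3*K
(-15*(H(-2, 5) + 24)/(8 - 21))*((-1 - 3)*Q(5)) = (-15*(-3*(-2) + 24)/(8 - 21))*((-1 - 3)*(-1)) = (-15*(6 + 24)/(-13))*(-4*(-1)) = -450*(-1)/13*4 = -15*(-30/13)*4 = (450/13)*4 = 1800/13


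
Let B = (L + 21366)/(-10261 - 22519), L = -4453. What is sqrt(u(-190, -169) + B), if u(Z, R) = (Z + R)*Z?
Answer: sqrt(18323256938965)/16390 ≈ 261.17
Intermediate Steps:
u(Z, R) = Z*(R + Z) (u(Z, R) = (R + Z)*Z = Z*(R + Z))
B = -16913/32780 (B = (-4453 + 21366)/(-10261 - 22519) = 16913/(-32780) = 16913*(-1/32780) = -16913/32780 ≈ -0.51595)
sqrt(u(-190, -169) + B) = sqrt(-190*(-169 - 190) - 16913/32780) = sqrt(-190*(-359) - 16913/32780) = sqrt(68210 - 16913/32780) = sqrt(2235906887/32780) = sqrt(18323256938965)/16390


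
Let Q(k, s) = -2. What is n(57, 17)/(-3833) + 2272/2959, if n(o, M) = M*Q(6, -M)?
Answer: 8809182/11341847 ≈ 0.77670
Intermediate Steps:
n(o, M) = -2*M (n(o, M) = M*(-2) = -2*M)
n(57, 17)/(-3833) + 2272/2959 = -2*17/(-3833) + 2272/2959 = -34*(-1/3833) + 2272*(1/2959) = 34/3833 + 2272/2959 = 8809182/11341847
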